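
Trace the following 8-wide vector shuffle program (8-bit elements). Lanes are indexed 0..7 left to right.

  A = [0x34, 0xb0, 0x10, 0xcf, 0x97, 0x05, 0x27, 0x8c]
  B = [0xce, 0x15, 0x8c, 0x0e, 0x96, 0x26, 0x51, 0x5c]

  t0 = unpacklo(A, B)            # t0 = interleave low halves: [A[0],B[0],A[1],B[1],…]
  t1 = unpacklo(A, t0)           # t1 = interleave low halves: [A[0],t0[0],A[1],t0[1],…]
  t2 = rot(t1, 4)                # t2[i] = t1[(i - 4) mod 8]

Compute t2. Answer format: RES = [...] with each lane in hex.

RES = [ 0x10  0xb0  0xcf  0x15  0x34  0x34  0xb0  0xce ]

→ t0 |34|ce|b0|15|10|8c|cf|0e|
→ t1 |34|34|b0|ce|10|b0|cf|15|
→ t2 |10|b0|cf|15|34|34|b0|ce|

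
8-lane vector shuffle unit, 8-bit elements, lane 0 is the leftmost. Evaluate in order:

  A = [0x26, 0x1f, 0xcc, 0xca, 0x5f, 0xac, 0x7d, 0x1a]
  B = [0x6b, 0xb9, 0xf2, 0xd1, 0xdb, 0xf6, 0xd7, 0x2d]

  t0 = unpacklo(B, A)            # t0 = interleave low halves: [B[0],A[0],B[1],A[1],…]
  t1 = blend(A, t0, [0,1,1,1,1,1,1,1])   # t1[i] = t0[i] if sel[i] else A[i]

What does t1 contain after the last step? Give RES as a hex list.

  t0: 6b 26 b9 1f f2 cc d1 ca
  t1: 26 26 b9 1f f2 cc d1 ca

RES = [ 0x26  0x26  0xb9  0x1f  0xf2  0xcc  0xd1  0xca ]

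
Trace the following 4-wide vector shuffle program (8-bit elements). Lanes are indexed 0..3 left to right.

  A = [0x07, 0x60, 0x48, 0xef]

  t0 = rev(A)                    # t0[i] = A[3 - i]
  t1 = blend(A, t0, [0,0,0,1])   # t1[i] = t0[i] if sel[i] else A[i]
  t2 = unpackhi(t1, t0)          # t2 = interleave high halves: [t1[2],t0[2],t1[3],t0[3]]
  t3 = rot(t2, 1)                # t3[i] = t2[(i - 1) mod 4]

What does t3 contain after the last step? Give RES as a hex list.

RES = [0x07, 0x48, 0x60, 0x07]

→ t0 |ef|48|60|07|
→ t1 |07|60|48|07|
→ t2 |48|60|07|07|
→ t3 |07|48|60|07|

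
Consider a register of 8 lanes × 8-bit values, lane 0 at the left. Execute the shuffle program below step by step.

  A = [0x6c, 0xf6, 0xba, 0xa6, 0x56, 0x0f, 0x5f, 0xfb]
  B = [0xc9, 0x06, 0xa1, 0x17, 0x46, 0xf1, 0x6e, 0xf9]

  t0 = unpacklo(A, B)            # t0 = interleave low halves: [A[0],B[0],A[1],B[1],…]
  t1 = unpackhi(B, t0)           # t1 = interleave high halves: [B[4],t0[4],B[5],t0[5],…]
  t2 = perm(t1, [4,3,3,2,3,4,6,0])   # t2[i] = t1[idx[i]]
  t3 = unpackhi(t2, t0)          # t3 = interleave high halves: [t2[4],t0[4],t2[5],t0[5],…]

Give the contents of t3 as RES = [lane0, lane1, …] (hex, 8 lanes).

RES = [ 0xa1  0xba  0x6e  0xa1  0xf9  0xa6  0x46  0x17 ]

→ t0 |6c|c9|f6|06|ba|a1|a6|17|
→ t1 |46|ba|f1|a1|6e|a6|f9|17|
→ t2 |6e|a1|a1|f1|a1|6e|f9|46|
→ t3 |a1|ba|6e|a1|f9|a6|46|17|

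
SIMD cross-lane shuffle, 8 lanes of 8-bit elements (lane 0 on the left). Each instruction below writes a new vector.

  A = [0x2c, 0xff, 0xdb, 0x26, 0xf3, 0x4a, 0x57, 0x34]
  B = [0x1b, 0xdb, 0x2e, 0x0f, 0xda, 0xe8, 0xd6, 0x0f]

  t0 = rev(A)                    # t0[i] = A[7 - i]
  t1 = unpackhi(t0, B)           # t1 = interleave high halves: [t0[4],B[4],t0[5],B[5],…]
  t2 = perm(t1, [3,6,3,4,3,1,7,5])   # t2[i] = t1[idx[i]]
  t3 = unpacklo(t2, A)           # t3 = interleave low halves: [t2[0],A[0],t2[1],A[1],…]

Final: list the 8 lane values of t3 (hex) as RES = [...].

RES = [ 0xe8  0x2c  0x2c  0xff  0xe8  0xdb  0xff  0x26 ]

  t0: 34 57 4a f3 26 db ff 2c
  t1: 26 da db e8 ff d6 2c 0f
  t2: e8 2c e8 ff e8 da 0f d6
  t3: e8 2c 2c ff e8 db ff 26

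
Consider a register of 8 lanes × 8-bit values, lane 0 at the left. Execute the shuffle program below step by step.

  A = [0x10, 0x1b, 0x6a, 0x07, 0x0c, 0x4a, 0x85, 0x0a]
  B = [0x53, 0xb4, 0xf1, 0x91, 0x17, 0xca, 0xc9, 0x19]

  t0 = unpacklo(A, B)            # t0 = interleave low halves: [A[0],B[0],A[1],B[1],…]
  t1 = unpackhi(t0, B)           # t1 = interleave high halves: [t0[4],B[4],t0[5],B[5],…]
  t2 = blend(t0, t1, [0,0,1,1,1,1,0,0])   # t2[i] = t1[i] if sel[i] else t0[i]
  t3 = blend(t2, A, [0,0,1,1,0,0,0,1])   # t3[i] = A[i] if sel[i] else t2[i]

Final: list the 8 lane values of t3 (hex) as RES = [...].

RES = [0x10, 0x53, 0x6a, 0x07, 0x07, 0xc9, 0x07, 0x0a]

→ t0 |10|53|1b|b4|6a|f1|07|91|
→ t1 |6a|17|f1|ca|07|c9|91|19|
→ t2 |10|53|f1|ca|07|c9|07|91|
→ t3 |10|53|6a|07|07|c9|07|0a|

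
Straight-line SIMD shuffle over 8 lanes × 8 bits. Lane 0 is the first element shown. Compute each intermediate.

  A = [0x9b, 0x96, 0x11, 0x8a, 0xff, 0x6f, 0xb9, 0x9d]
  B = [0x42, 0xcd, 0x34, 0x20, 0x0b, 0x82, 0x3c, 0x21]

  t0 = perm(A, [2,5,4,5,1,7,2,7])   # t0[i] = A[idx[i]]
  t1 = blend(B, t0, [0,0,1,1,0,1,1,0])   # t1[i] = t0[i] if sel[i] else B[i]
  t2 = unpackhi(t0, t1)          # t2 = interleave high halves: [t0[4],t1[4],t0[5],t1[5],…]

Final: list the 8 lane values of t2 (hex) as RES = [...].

RES = [0x96, 0x0b, 0x9d, 0x9d, 0x11, 0x11, 0x9d, 0x21]

→ t0 |11|6f|ff|6f|96|9d|11|9d|
→ t1 |42|cd|ff|6f|0b|9d|11|21|
→ t2 |96|0b|9d|9d|11|11|9d|21|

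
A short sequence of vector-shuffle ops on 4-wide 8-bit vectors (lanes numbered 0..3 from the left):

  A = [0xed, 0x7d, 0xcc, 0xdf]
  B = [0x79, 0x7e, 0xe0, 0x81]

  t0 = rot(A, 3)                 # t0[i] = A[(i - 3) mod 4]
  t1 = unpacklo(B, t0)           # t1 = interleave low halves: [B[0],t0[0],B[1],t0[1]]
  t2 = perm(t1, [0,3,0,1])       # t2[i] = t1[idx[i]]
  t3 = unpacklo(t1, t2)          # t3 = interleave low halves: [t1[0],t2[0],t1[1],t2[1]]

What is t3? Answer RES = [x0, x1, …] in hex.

RES = [ 0x79  0x79  0x7d  0xcc ]

→ t0 |7d|cc|df|ed|
→ t1 |79|7d|7e|cc|
→ t2 |79|cc|79|7d|
→ t3 |79|79|7d|cc|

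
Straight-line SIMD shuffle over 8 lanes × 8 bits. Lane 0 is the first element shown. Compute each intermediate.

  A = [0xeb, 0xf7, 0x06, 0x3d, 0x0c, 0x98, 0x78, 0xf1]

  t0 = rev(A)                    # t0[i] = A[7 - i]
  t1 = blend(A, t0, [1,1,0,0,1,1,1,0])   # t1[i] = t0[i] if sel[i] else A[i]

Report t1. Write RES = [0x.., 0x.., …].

→ t0 |f1|78|98|0c|3d|06|f7|eb|
→ t1 |f1|78|06|3d|3d|06|f7|f1|

RES = [0xf1, 0x78, 0x06, 0x3d, 0x3d, 0x06, 0xf7, 0xf1]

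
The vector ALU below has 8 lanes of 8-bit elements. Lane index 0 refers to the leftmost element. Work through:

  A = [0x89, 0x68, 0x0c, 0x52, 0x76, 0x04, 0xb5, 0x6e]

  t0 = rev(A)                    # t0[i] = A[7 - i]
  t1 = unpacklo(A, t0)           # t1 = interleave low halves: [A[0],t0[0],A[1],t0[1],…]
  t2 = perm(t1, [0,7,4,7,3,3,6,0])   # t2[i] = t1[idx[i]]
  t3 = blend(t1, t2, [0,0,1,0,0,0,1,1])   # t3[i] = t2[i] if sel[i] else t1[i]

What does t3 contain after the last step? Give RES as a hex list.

RES = [0x89, 0x6e, 0x0c, 0xb5, 0x0c, 0x04, 0x52, 0x89]

t0 = [0x6e, 0xb5, 0x04, 0x76, 0x52, 0x0c, 0x68, 0x89]
t1 = [0x89, 0x6e, 0x68, 0xb5, 0x0c, 0x04, 0x52, 0x76]
t2 = [0x89, 0x76, 0x0c, 0x76, 0xb5, 0xb5, 0x52, 0x89]
t3 = [0x89, 0x6e, 0x0c, 0xb5, 0x0c, 0x04, 0x52, 0x89]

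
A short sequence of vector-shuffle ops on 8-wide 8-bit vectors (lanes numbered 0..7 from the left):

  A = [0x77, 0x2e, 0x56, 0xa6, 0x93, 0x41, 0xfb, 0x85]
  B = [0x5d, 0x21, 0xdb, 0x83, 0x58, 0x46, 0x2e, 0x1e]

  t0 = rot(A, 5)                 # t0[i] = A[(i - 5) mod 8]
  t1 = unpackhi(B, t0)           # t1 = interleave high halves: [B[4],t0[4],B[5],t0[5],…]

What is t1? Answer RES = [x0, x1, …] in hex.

→ t0 |a6|93|41|fb|85|77|2e|56|
→ t1 |58|85|46|77|2e|2e|1e|56|

RES = [ 0x58  0x85  0x46  0x77  0x2e  0x2e  0x1e  0x56 ]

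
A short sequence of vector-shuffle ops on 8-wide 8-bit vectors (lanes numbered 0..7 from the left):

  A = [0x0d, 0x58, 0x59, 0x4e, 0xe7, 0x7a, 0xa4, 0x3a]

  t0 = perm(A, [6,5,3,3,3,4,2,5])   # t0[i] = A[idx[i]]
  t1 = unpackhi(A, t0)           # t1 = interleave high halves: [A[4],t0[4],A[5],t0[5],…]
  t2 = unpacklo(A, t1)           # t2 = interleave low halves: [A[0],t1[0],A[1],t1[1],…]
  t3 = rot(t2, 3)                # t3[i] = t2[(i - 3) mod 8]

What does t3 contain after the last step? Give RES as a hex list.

→ t0 |a4|7a|4e|4e|4e|e7|59|7a|
→ t1 |e7|4e|7a|e7|a4|59|3a|7a|
→ t2 |0d|e7|58|4e|59|7a|4e|e7|
→ t3 |7a|4e|e7|0d|e7|58|4e|59|

RES = [ 0x7a  0x4e  0xe7  0x0d  0xe7  0x58  0x4e  0x59 ]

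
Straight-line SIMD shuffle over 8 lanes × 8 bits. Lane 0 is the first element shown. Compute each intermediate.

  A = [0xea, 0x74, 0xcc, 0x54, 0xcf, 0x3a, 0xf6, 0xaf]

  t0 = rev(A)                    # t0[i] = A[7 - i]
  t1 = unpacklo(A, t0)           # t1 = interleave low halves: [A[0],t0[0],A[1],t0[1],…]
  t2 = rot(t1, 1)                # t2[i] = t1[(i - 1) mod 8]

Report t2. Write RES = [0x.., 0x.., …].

→ t0 |af|f6|3a|cf|54|cc|74|ea|
→ t1 |ea|af|74|f6|cc|3a|54|cf|
→ t2 |cf|ea|af|74|f6|cc|3a|54|

RES = [ 0xcf  0xea  0xaf  0x74  0xf6  0xcc  0x3a  0x54 ]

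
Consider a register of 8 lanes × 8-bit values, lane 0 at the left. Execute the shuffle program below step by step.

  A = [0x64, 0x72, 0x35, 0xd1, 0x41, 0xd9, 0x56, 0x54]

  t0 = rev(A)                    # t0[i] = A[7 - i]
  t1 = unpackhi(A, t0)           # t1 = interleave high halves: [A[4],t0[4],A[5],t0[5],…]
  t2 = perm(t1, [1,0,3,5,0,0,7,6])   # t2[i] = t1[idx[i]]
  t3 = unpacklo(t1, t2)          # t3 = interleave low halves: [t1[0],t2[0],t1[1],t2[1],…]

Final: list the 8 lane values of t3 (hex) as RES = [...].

RES = [ 0x41  0xd1  0xd1  0x41  0xd9  0x35  0x35  0x72 ]

→ t0 |54|56|d9|41|d1|35|72|64|
→ t1 |41|d1|d9|35|56|72|54|64|
→ t2 |d1|41|35|72|41|41|64|54|
→ t3 |41|d1|d1|41|d9|35|35|72|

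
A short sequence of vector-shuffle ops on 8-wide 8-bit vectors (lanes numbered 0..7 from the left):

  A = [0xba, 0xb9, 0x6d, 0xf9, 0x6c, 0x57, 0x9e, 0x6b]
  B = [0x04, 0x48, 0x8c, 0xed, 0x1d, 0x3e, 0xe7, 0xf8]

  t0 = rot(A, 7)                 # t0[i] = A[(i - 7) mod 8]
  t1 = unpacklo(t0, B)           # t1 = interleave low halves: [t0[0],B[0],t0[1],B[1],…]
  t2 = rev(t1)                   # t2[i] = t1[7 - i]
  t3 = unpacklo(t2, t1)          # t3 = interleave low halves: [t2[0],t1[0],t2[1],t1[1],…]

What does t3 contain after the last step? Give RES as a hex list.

→ t0 |b9|6d|f9|6c|57|9e|6b|ba|
→ t1 |b9|04|6d|48|f9|8c|6c|ed|
→ t2 |ed|6c|8c|f9|48|6d|04|b9|
→ t3 |ed|b9|6c|04|8c|6d|f9|48|

RES = [0xed, 0xb9, 0x6c, 0x04, 0x8c, 0x6d, 0xf9, 0x48]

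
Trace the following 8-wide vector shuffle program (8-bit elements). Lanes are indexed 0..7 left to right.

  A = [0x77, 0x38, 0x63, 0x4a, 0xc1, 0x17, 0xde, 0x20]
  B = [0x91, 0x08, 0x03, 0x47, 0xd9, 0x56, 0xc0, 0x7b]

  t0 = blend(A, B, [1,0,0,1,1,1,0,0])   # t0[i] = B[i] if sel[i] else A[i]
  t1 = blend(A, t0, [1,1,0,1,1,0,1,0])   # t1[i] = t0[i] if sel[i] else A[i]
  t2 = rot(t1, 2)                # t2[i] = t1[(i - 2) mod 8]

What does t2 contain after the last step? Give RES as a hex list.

t0 = [0x91, 0x38, 0x63, 0x47, 0xd9, 0x56, 0xde, 0x20]
t1 = [0x91, 0x38, 0x63, 0x47, 0xd9, 0x17, 0xde, 0x20]
t2 = [0xde, 0x20, 0x91, 0x38, 0x63, 0x47, 0xd9, 0x17]

RES = [ 0xde  0x20  0x91  0x38  0x63  0x47  0xd9  0x17 ]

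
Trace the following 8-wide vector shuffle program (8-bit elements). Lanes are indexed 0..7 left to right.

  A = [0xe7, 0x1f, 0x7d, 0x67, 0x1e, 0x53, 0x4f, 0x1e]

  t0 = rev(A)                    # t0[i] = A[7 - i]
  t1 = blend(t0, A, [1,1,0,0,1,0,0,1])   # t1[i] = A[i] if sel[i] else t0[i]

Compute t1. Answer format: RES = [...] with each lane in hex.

  t0: 1e 4f 53 1e 67 7d 1f e7
  t1: e7 1f 53 1e 1e 7d 1f 1e

RES = [0xe7, 0x1f, 0x53, 0x1e, 0x1e, 0x7d, 0x1f, 0x1e]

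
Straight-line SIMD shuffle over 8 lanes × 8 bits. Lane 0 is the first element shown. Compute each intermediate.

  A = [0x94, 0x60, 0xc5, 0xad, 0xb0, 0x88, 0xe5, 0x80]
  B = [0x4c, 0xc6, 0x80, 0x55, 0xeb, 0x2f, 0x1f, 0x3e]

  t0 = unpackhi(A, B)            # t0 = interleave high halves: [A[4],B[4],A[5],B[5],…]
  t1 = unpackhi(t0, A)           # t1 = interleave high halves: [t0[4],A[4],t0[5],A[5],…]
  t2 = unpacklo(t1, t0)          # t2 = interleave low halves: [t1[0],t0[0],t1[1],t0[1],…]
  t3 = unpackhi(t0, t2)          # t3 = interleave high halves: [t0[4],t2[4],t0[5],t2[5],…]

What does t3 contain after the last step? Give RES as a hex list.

  t0: b0 eb 88 2f e5 1f 80 3e
  t1: e5 b0 1f 88 80 e5 3e 80
  t2: e5 b0 b0 eb 1f 88 88 2f
  t3: e5 1f 1f 88 80 88 3e 2f

RES = [ 0xe5  0x1f  0x1f  0x88  0x80  0x88  0x3e  0x2f ]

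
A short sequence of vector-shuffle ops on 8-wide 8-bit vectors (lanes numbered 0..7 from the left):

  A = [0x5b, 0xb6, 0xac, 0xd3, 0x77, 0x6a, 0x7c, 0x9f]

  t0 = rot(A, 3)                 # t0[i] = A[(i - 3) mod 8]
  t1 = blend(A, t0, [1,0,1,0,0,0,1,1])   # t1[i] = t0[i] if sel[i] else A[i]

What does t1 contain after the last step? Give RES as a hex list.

RES = [ 0x6a  0xb6  0x9f  0xd3  0x77  0x6a  0xd3  0x77 ]

→ t0 |6a|7c|9f|5b|b6|ac|d3|77|
→ t1 |6a|b6|9f|d3|77|6a|d3|77|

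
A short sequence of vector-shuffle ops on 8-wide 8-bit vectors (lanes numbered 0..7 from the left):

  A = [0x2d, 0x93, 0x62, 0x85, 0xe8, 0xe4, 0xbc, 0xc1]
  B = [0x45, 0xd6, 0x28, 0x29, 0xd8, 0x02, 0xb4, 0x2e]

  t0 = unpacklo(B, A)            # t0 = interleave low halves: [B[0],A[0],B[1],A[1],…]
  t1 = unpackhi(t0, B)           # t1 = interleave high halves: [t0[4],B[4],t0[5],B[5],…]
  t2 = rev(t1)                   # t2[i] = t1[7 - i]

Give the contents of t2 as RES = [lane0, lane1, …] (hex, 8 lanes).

  t0: 45 2d d6 93 28 62 29 85
  t1: 28 d8 62 02 29 b4 85 2e
  t2: 2e 85 b4 29 02 62 d8 28

RES = [0x2e, 0x85, 0xb4, 0x29, 0x02, 0x62, 0xd8, 0x28]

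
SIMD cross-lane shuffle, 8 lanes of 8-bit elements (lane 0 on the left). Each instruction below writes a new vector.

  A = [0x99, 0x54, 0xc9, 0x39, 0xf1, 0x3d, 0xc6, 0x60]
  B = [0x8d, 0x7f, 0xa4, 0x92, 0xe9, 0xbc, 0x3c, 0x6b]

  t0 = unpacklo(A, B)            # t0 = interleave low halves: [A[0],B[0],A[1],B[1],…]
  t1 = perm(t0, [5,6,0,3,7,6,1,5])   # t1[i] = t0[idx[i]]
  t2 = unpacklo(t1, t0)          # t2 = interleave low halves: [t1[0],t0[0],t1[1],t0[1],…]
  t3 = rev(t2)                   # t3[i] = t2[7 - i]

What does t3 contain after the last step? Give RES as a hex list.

t0 = [0x99, 0x8d, 0x54, 0x7f, 0xc9, 0xa4, 0x39, 0x92]
t1 = [0xa4, 0x39, 0x99, 0x7f, 0x92, 0x39, 0x8d, 0xa4]
t2 = [0xa4, 0x99, 0x39, 0x8d, 0x99, 0x54, 0x7f, 0x7f]
t3 = [0x7f, 0x7f, 0x54, 0x99, 0x8d, 0x39, 0x99, 0xa4]

RES = [0x7f, 0x7f, 0x54, 0x99, 0x8d, 0x39, 0x99, 0xa4]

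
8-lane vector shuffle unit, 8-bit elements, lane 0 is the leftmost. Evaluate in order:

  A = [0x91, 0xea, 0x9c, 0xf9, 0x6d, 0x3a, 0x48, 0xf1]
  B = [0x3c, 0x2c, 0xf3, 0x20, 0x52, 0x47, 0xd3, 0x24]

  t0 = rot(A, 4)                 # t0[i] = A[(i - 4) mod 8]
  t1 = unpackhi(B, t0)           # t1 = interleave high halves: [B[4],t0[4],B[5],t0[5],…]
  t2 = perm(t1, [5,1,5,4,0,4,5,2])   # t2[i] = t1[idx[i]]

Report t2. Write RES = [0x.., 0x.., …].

  t0: 6d 3a 48 f1 91 ea 9c f9
  t1: 52 91 47 ea d3 9c 24 f9
  t2: 9c 91 9c d3 52 d3 9c 47

RES = [ 0x9c  0x91  0x9c  0xd3  0x52  0xd3  0x9c  0x47 ]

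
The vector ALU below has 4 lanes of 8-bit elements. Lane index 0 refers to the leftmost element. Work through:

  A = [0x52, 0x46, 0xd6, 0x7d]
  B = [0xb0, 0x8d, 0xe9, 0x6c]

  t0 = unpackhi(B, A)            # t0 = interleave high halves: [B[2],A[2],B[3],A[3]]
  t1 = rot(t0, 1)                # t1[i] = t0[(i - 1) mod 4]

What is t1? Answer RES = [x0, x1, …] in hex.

RES = [ 0x7d  0xe9  0xd6  0x6c ]

t0 = [0xe9, 0xd6, 0x6c, 0x7d]
t1 = [0x7d, 0xe9, 0xd6, 0x6c]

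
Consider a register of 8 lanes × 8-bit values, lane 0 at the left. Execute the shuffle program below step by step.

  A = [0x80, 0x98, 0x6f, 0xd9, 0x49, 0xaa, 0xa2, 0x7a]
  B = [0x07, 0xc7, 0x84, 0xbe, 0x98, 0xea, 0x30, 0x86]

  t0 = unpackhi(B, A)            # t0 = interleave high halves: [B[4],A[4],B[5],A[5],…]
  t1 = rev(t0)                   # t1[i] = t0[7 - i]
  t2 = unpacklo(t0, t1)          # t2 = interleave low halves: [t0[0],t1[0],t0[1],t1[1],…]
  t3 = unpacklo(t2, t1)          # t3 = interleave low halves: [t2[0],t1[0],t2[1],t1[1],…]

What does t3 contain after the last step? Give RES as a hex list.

RES = [ 0x98  0x7a  0x7a  0x86  0x49  0xa2  0x86  0x30 ]

→ t0 |98|49|ea|aa|30|a2|86|7a|
→ t1 |7a|86|a2|30|aa|ea|49|98|
→ t2 |98|7a|49|86|ea|a2|aa|30|
→ t3 |98|7a|7a|86|49|a2|86|30|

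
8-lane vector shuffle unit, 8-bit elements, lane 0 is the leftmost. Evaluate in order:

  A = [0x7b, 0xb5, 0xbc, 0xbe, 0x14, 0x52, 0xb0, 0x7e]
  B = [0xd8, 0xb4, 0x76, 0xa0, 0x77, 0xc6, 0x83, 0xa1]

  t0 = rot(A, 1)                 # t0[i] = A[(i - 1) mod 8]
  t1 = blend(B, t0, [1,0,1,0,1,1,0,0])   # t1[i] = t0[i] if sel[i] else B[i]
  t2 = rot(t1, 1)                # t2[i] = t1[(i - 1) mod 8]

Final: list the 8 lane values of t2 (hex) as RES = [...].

RES = [ 0xa1  0x7e  0xb4  0xb5  0xa0  0xbe  0x14  0x83 ]

t0 = [0x7e, 0x7b, 0xb5, 0xbc, 0xbe, 0x14, 0x52, 0xb0]
t1 = [0x7e, 0xb4, 0xb5, 0xa0, 0xbe, 0x14, 0x83, 0xa1]
t2 = [0xa1, 0x7e, 0xb4, 0xb5, 0xa0, 0xbe, 0x14, 0x83]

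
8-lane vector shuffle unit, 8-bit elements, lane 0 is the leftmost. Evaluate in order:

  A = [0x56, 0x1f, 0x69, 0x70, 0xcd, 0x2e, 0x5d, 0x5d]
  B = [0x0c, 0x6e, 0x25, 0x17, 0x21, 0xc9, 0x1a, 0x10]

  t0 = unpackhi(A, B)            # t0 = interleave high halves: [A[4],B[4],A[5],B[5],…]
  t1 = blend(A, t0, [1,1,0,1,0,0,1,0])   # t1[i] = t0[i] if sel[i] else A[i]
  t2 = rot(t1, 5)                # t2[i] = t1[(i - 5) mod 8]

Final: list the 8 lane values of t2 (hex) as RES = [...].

RES = [ 0xc9  0xcd  0x2e  0x5d  0x5d  0xcd  0x21  0x69 ]

  t0: cd 21 2e c9 5d 1a 5d 10
  t1: cd 21 69 c9 cd 2e 5d 5d
  t2: c9 cd 2e 5d 5d cd 21 69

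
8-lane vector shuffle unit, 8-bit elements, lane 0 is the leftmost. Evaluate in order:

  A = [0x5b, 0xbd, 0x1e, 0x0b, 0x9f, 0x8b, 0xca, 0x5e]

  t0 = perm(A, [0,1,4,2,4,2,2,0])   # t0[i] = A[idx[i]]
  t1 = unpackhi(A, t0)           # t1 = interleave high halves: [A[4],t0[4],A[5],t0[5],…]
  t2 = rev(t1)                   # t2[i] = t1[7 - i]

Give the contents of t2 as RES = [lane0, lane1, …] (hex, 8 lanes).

t0 = [0x5b, 0xbd, 0x9f, 0x1e, 0x9f, 0x1e, 0x1e, 0x5b]
t1 = [0x9f, 0x9f, 0x8b, 0x1e, 0xca, 0x1e, 0x5e, 0x5b]
t2 = [0x5b, 0x5e, 0x1e, 0xca, 0x1e, 0x8b, 0x9f, 0x9f]

RES = [0x5b, 0x5e, 0x1e, 0xca, 0x1e, 0x8b, 0x9f, 0x9f]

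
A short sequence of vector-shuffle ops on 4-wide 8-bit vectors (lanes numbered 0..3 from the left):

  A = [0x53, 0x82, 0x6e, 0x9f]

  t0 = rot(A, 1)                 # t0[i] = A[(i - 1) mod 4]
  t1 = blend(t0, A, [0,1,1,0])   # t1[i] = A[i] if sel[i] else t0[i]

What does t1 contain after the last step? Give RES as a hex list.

→ t0 |9f|53|82|6e|
→ t1 |9f|82|6e|6e|

RES = [0x9f, 0x82, 0x6e, 0x6e]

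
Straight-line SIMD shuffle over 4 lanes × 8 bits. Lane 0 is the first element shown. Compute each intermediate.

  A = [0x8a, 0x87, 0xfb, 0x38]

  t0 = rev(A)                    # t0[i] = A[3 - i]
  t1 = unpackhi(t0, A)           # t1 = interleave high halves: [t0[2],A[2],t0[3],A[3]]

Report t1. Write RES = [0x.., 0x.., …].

RES = [ 0x87  0xfb  0x8a  0x38 ]

t0 = [0x38, 0xfb, 0x87, 0x8a]
t1 = [0x87, 0xfb, 0x8a, 0x38]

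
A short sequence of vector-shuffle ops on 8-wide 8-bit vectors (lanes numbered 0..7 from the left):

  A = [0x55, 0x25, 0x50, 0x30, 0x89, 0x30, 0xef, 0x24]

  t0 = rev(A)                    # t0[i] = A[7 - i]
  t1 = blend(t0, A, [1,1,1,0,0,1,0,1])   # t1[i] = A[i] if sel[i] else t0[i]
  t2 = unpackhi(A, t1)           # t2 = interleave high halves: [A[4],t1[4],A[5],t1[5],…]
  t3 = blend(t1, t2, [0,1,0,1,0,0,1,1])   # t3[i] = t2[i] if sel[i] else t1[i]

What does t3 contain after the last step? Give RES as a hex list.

RES = [ 0x55  0x30  0x50  0x30  0x30  0x30  0x24  0x24 ]

t0 = [0x24, 0xef, 0x30, 0x89, 0x30, 0x50, 0x25, 0x55]
t1 = [0x55, 0x25, 0x50, 0x89, 0x30, 0x30, 0x25, 0x24]
t2 = [0x89, 0x30, 0x30, 0x30, 0xef, 0x25, 0x24, 0x24]
t3 = [0x55, 0x30, 0x50, 0x30, 0x30, 0x30, 0x24, 0x24]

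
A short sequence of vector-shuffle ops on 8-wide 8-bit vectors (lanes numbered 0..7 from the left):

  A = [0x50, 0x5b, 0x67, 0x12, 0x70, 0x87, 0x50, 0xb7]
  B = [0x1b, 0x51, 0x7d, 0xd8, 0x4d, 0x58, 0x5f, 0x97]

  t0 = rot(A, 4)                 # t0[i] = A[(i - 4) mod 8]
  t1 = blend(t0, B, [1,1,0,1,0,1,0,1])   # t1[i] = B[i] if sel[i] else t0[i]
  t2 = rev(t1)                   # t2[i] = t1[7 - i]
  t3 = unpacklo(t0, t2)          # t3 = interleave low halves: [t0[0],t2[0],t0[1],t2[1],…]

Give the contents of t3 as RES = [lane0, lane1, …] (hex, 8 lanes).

→ t0 |70|87|50|b7|50|5b|67|12|
→ t1 |1b|51|50|d8|50|58|67|97|
→ t2 |97|67|58|50|d8|50|51|1b|
→ t3 |70|97|87|67|50|58|b7|50|

RES = [ 0x70  0x97  0x87  0x67  0x50  0x58  0xb7  0x50 ]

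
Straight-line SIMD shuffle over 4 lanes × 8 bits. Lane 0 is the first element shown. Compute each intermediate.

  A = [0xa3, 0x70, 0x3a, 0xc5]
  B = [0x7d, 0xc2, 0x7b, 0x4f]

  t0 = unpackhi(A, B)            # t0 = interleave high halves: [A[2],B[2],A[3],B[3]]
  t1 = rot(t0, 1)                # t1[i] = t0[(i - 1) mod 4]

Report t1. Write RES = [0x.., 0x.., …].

  t0: 3a 7b c5 4f
  t1: 4f 3a 7b c5

RES = [0x4f, 0x3a, 0x7b, 0xc5]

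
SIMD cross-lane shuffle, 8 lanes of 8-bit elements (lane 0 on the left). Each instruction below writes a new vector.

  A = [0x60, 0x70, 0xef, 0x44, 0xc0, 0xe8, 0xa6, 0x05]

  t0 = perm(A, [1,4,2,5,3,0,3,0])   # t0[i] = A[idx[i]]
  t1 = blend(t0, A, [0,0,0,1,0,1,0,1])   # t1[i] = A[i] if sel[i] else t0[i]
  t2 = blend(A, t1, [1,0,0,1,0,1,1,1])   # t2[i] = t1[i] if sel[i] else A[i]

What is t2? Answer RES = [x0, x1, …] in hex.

  t0: 70 c0 ef e8 44 60 44 60
  t1: 70 c0 ef 44 44 e8 44 05
  t2: 70 70 ef 44 c0 e8 44 05

RES = [ 0x70  0x70  0xef  0x44  0xc0  0xe8  0x44  0x05 ]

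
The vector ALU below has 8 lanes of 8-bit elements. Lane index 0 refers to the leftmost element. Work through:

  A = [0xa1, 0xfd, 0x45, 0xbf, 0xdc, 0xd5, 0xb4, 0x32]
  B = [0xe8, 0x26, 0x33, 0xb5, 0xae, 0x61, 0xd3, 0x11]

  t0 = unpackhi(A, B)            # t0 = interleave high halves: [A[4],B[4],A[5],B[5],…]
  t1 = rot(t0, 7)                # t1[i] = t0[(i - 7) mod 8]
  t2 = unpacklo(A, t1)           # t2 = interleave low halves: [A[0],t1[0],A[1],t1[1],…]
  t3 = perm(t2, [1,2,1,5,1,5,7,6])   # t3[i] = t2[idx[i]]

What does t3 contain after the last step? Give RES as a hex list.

t0 = [0xdc, 0xae, 0xd5, 0x61, 0xb4, 0xd3, 0x32, 0x11]
t1 = [0xae, 0xd5, 0x61, 0xb4, 0xd3, 0x32, 0x11, 0xdc]
t2 = [0xa1, 0xae, 0xfd, 0xd5, 0x45, 0x61, 0xbf, 0xb4]
t3 = [0xae, 0xfd, 0xae, 0x61, 0xae, 0x61, 0xb4, 0xbf]

RES = [ 0xae  0xfd  0xae  0x61  0xae  0x61  0xb4  0xbf ]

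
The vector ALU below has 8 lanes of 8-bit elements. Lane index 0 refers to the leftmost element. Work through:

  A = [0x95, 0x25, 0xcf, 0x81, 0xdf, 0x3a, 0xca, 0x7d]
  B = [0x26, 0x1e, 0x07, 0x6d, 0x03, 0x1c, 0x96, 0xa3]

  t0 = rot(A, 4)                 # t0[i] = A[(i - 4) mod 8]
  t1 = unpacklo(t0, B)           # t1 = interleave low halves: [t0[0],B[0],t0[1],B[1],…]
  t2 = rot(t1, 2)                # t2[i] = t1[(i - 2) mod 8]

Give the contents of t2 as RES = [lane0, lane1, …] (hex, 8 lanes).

RES = [0x7d, 0x6d, 0xdf, 0x26, 0x3a, 0x1e, 0xca, 0x07]

→ t0 |df|3a|ca|7d|95|25|cf|81|
→ t1 |df|26|3a|1e|ca|07|7d|6d|
→ t2 |7d|6d|df|26|3a|1e|ca|07|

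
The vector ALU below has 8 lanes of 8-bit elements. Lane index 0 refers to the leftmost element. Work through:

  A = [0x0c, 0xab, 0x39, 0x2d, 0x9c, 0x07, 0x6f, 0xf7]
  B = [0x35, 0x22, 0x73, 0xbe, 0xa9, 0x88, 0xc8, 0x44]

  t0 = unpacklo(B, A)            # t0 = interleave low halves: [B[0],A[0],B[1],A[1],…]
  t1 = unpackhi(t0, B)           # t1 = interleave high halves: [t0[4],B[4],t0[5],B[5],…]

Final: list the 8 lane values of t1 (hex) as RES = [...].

t0 = [0x35, 0x0c, 0x22, 0xab, 0x73, 0x39, 0xbe, 0x2d]
t1 = [0x73, 0xa9, 0x39, 0x88, 0xbe, 0xc8, 0x2d, 0x44]

RES = [ 0x73  0xa9  0x39  0x88  0xbe  0xc8  0x2d  0x44 ]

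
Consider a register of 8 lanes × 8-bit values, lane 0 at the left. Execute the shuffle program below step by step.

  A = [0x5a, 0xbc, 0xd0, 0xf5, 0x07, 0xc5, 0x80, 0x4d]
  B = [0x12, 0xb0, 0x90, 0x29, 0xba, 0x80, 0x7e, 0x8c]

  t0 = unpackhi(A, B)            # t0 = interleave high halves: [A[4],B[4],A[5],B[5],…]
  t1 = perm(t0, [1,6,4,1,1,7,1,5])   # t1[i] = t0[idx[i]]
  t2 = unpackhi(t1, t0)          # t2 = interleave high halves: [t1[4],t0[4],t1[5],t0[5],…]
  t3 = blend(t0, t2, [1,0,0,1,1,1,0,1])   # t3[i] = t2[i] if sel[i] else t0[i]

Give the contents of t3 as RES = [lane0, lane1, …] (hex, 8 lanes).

RES = [0xba, 0xba, 0xc5, 0x7e, 0xba, 0x4d, 0x4d, 0x8c]

→ t0 |07|ba|c5|80|80|7e|4d|8c|
→ t1 |ba|4d|80|ba|ba|8c|ba|7e|
→ t2 |ba|80|8c|7e|ba|4d|7e|8c|
→ t3 |ba|ba|c5|7e|ba|4d|4d|8c|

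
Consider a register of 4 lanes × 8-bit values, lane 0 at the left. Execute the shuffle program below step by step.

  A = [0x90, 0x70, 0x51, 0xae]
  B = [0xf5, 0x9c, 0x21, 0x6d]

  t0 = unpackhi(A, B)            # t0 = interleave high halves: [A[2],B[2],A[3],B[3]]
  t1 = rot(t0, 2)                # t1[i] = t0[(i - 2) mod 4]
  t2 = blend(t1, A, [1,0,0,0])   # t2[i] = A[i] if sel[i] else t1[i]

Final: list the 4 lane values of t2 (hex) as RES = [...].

→ t0 |51|21|ae|6d|
→ t1 |ae|6d|51|21|
→ t2 |90|6d|51|21|

RES = [0x90, 0x6d, 0x51, 0x21]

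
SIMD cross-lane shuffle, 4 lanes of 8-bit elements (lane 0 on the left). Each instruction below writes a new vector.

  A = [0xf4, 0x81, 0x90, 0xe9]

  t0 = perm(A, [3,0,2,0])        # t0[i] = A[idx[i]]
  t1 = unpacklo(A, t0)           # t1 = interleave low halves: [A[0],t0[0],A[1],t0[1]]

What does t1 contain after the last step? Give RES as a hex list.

RES = [ 0xf4  0xe9  0x81  0xf4 ]

  t0: e9 f4 90 f4
  t1: f4 e9 81 f4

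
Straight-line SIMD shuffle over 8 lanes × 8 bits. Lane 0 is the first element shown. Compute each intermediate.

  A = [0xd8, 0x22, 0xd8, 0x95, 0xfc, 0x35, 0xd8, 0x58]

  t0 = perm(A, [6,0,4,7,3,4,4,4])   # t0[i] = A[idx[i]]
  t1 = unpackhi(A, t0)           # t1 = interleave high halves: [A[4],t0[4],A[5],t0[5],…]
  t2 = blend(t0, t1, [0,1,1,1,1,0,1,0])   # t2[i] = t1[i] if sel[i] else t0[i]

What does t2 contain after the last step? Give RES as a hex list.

→ t0 |d8|d8|fc|58|95|fc|fc|fc|
→ t1 |fc|95|35|fc|d8|fc|58|fc|
→ t2 |d8|95|35|fc|d8|fc|58|fc|

RES = [0xd8, 0x95, 0x35, 0xfc, 0xd8, 0xfc, 0x58, 0xfc]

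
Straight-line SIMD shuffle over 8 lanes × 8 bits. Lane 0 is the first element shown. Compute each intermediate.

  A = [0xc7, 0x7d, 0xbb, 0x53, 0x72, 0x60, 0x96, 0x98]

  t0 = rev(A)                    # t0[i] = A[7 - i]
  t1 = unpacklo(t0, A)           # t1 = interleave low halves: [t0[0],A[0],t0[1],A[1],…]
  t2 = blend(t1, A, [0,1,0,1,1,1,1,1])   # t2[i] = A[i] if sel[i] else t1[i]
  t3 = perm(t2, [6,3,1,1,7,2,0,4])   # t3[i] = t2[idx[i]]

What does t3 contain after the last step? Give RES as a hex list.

  t0: 98 96 60 72 53 bb 7d c7
  t1: 98 c7 96 7d 60 bb 72 53
  t2: 98 7d 96 53 72 60 96 98
  t3: 96 53 7d 7d 98 96 98 72

RES = [ 0x96  0x53  0x7d  0x7d  0x98  0x96  0x98  0x72 ]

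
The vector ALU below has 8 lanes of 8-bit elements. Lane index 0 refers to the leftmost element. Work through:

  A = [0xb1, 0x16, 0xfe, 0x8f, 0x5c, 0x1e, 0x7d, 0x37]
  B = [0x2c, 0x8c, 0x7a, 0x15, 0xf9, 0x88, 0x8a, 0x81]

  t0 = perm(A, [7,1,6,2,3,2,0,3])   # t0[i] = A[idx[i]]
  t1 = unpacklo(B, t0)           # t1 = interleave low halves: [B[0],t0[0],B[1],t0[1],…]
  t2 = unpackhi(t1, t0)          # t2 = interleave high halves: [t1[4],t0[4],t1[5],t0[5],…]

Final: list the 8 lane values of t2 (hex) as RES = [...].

t0 = [0x37, 0x16, 0x7d, 0xfe, 0x8f, 0xfe, 0xb1, 0x8f]
t1 = [0x2c, 0x37, 0x8c, 0x16, 0x7a, 0x7d, 0x15, 0xfe]
t2 = [0x7a, 0x8f, 0x7d, 0xfe, 0x15, 0xb1, 0xfe, 0x8f]

RES = [0x7a, 0x8f, 0x7d, 0xfe, 0x15, 0xb1, 0xfe, 0x8f]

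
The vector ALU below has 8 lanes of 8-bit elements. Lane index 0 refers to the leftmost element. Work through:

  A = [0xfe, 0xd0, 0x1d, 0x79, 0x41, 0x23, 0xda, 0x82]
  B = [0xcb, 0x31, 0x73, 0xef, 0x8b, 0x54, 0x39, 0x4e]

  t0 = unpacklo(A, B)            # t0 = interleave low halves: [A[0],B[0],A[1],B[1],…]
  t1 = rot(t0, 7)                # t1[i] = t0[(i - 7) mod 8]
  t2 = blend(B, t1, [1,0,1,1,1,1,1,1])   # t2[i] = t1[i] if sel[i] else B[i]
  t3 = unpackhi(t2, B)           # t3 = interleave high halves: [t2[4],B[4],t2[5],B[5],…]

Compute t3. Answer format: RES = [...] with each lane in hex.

  t0: fe cb d0 31 1d 73 79 ef
  t1: cb d0 31 1d 73 79 ef fe
  t2: cb 31 31 1d 73 79 ef fe
  t3: 73 8b 79 54 ef 39 fe 4e

RES = [0x73, 0x8b, 0x79, 0x54, 0xef, 0x39, 0xfe, 0x4e]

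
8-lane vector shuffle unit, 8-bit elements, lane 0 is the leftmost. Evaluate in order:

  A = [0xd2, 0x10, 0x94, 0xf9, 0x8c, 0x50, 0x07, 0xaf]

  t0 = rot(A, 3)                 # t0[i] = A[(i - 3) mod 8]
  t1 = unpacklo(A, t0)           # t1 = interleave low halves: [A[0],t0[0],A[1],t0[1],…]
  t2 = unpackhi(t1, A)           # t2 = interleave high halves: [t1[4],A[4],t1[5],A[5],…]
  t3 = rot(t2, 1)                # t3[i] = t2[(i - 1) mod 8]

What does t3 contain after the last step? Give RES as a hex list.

t0 = [0x50, 0x07, 0xaf, 0xd2, 0x10, 0x94, 0xf9, 0x8c]
t1 = [0xd2, 0x50, 0x10, 0x07, 0x94, 0xaf, 0xf9, 0xd2]
t2 = [0x94, 0x8c, 0xaf, 0x50, 0xf9, 0x07, 0xd2, 0xaf]
t3 = [0xaf, 0x94, 0x8c, 0xaf, 0x50, 0xf9, 0x07, 0xd2]

RES = [0xaf, 0x94, 0x8c, 0xaf, 0x50, 0xf9, 0x07, 0xd2]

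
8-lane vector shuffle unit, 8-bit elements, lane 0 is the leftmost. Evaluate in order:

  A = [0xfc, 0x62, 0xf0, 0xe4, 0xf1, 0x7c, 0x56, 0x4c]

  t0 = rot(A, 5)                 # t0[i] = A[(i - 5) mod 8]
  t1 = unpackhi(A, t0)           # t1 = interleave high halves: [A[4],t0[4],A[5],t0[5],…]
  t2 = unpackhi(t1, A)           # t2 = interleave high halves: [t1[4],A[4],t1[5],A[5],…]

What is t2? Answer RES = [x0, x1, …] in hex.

RES = [ 0x56  0xf1  0x62  0x7c  0x4c  0x56  0xf0  0x4c ]

  t0: e4 f1 7c 56 4c fc 62 f0
  t1: f1 4c 7c fc 56 62 4c f0
  t2: 56 f1 62 7c 4c 56 f0 4c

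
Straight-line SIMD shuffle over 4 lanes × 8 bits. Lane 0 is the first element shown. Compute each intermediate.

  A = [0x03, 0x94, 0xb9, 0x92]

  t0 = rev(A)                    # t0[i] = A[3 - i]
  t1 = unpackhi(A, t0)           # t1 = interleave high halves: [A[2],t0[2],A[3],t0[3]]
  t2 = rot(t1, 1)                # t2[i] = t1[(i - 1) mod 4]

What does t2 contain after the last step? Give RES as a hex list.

RES = [ 0x03  0xb9  0x94  0x92 ]

  t0: 92 b9 94 03
  t1: b9 94 92 03
  t2: 03 b9 94 92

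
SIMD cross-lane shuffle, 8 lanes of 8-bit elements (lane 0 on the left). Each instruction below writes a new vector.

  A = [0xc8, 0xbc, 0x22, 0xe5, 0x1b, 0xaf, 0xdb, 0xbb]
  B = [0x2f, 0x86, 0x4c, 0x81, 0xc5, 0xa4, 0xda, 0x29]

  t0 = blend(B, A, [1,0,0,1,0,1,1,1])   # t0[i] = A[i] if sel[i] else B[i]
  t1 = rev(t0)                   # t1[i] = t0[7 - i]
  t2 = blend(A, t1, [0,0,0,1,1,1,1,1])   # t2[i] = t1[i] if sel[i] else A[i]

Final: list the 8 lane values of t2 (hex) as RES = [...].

  t0: c8 86 4c e5 c5 af db bb
  t1: bb db af c5 e5 4c 86 c8
  t2: c8 bc 22 c5 e5 4c 86 c8

RES = [ 0xc8  0xbc  0x22  0xc5  0xe5  0x4c  0x86  0xc8 ]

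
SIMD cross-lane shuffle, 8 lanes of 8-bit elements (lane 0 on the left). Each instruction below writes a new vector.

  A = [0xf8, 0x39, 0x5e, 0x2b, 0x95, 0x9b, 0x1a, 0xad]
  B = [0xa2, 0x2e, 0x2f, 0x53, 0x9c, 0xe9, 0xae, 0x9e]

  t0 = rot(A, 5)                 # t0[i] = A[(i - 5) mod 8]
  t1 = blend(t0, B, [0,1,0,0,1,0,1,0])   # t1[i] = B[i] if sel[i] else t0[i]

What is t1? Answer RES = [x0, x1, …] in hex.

RES = [ 0x2b  0x2e  0x9b  0x1a  0x9c  0xf8  0xae  0x5e ]

  t0: 2b 95 9b 1a ad f8 39 5e
  t1: 2b 2e 9b 1a 9c f8 ae 5e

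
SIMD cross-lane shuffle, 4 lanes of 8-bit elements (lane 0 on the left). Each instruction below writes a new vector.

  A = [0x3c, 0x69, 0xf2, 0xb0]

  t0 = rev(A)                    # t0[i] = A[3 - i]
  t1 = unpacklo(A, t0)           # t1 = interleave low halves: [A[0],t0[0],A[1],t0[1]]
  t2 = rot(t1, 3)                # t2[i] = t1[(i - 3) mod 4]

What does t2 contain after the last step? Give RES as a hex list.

RES = [0xb0, 0x69, 0xf2, 0x3c]

t0 = [0xb0, 0xf2, 0x69, 0x3c]
t1 = [0x3c, 0xb0, 0x69, 0xf2]
t2 = [0xb0, 0x69, 0xf2, 0x3c]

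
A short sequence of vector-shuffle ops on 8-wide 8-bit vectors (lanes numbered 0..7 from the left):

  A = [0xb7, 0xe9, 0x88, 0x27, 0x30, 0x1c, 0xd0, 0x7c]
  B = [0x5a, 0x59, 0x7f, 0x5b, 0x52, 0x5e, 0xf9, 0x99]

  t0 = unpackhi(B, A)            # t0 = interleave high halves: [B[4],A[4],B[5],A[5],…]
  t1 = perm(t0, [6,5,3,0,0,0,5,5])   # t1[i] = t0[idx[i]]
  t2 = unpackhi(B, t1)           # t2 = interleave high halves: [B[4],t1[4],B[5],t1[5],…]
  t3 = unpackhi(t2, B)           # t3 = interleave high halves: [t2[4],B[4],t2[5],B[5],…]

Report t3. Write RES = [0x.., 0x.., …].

  t0: 52 30 5e 1c f9 d0 99 7c
  t1: 99 d0 1c 52 52 52 d0 d0
  t2: 52 52 5e 52 f9 d0 99 d0
  t3: f9 52 d0 5e 99 f9 d0 99

RES = [0xf9, 0x52, 0xd0, 0x5e, 0x99, 0xf9, 0xd0, 0x99]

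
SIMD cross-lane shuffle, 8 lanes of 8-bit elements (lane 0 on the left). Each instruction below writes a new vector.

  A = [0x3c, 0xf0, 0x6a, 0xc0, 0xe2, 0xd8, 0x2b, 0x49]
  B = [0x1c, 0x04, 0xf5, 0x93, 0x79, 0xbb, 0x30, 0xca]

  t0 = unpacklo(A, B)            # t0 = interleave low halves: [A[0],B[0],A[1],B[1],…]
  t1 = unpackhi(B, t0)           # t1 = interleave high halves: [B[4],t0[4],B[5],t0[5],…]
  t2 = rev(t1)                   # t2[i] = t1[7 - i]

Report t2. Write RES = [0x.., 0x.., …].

RES = [0x93, 0xca, 0xc0, 0x30, 0xf5, 0xbb, 0x6a, 0x79]

→ t0 |3c|1c|f0|04|6a|f5|c0|93|
→ t1 |79|6a|bb|f5|30|c0|ca|93|
→ t2 |93|ca|c0|30|f5|bb|6a|79|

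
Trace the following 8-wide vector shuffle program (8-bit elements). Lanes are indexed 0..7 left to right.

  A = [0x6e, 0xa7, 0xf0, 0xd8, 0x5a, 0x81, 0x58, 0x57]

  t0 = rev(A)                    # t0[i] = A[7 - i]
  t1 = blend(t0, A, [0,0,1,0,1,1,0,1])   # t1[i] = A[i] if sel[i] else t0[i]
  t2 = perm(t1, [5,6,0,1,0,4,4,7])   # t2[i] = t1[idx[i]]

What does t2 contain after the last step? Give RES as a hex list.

→ t0 |57|58|81|5a|d8|f0|a7|6e|
→ t1 |57|58|f0|5a|5a|81|a7|57|
→ t2 |81|a7|57|58|57|5a|5a|57|

RES = [ 0x81  0xa7  0x57  0x58  0x57  0x5a  0x5a  0x57 ]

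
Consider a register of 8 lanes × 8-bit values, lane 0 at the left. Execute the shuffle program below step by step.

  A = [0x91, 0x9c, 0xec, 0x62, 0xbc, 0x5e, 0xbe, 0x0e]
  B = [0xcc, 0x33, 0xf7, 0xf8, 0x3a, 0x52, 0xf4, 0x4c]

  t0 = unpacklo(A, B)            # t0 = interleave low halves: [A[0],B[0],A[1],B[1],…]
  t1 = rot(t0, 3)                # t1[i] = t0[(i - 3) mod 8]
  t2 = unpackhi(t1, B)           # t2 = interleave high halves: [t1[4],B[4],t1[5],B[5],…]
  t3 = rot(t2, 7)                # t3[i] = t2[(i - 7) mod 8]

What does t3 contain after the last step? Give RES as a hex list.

  t0: 91 cc 9c 33 ec f7 62 f8
  t1: f7 62 f8 91 cc 9c 33 ec
  t2: cc 3a 9c 52 33 f4 ec 4c
  t3: 3a 9c 52 33 f4 ec 4c cc

RES = [ 0x3a  0x9c  0x52  0x33  0xf4  0xec  0x4c  0xcc ]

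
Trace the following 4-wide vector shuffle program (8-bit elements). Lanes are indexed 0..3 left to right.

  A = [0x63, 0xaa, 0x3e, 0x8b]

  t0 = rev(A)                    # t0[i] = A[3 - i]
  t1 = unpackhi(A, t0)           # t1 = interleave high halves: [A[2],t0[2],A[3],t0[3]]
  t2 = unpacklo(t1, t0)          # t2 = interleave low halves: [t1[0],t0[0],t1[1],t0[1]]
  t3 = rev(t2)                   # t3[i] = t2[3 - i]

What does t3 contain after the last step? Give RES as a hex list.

RES = [0x3e, 0xaa, 0x8b, 0x3e]

→ t0 |8b|3e|aa|63|
→ t1 |3e|aa|8b|63|
→ t2 |3e|8b|aa|3e|
→ t3 |3e|aa|8b|3e|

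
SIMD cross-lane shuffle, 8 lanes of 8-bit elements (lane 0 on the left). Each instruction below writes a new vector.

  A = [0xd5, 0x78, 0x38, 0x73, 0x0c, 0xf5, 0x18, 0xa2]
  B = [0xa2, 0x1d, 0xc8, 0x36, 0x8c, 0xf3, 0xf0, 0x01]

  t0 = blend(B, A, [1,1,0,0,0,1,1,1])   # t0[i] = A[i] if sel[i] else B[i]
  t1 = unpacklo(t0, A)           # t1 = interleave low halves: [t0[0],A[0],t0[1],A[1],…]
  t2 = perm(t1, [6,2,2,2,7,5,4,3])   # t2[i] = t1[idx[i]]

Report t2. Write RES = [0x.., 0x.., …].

RES = [0x36, 0x78, 0x78, 0x78, 0x73, 0x38, 0xc8, 0x78]

  t0: d5 78 c8 36 8c f5 18 a2
  t1: d5 d5 78 78 c8 38 36 73
  t2: 36 78 78 78 73 38 c8 78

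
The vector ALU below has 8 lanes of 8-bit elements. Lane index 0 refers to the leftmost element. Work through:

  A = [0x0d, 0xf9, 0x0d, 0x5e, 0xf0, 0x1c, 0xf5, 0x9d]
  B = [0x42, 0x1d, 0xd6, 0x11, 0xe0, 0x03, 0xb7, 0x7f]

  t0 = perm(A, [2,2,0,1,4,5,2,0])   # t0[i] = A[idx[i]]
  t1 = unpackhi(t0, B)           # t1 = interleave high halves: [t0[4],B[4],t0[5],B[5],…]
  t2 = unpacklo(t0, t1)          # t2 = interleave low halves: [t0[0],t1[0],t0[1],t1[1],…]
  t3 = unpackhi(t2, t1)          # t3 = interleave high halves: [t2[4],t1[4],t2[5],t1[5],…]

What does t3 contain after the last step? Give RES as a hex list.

RES = [ 0x0d  0x0d  0x1c  0xb7  0xf9  0x0d  0x03  0x7f ]

→ t0 |0d|0d|0d|f9|f0|1c|0d|0d|
→ t1 |f0|e0|1c|03|0d|b7|0d|7f|
→ t2 |0d|f0|0d|e0|0d|1c|f9|03|
→ t3 |0d|0d|1c|b7|f9|0d|03|7f|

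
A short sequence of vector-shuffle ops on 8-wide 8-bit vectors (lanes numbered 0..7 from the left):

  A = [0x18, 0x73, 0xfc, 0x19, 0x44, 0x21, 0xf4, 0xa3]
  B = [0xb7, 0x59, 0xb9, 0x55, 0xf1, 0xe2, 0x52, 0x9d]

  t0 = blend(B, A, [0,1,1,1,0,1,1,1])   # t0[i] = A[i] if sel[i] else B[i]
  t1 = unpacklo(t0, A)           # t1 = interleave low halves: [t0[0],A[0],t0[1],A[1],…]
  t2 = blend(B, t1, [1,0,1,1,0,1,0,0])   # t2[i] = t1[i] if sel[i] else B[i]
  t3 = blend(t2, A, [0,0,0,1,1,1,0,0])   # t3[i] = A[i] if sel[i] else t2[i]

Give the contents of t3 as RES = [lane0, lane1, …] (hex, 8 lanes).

RES = [0xb7, 0x59, 0x73, 0x19, 0x44, 0x21, 0x52, 0x9d]

  t0: b7 73 fc 19 f1 21 f4 a3
  t1: b7 18 73 73 fc fc 19 19
  t2: b7 59 73 73 f1 fc 52 9d
  t3: b7 59 73 19 44 21 52 9d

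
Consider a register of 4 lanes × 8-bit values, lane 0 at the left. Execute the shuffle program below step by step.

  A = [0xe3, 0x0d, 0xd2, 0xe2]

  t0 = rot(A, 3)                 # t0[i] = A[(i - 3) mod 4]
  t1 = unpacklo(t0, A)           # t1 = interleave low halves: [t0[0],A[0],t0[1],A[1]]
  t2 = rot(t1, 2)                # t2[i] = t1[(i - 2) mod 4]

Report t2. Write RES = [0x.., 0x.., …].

  t0: 0d d2 e2 e3
  t1: 0d e3 d2 0d
  t2: d2 0d 0d e3

RES = [ 0xd2  0x0d  0x0d  0xe3 ]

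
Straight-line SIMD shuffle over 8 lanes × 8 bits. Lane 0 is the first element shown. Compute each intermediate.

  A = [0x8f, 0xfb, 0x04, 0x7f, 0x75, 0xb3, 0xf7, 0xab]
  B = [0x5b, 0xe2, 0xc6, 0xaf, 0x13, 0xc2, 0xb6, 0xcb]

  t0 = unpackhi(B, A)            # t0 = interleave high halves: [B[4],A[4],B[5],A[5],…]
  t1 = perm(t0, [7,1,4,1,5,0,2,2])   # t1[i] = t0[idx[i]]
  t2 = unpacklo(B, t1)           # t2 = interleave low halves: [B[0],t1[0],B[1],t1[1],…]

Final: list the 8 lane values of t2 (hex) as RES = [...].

→ t0 |13|75|c2|b3|b6|f7|cb|ab|
→ t1 |ab|75|b6|75|f7|13|c2|c2|
→ t2 |5b|ab|e2|75|c6|b6|af|75|

RES = [0x5b, 0xab, 0xe2, 0x75, 0xc6, 0xb6, 0xaf, 0x75]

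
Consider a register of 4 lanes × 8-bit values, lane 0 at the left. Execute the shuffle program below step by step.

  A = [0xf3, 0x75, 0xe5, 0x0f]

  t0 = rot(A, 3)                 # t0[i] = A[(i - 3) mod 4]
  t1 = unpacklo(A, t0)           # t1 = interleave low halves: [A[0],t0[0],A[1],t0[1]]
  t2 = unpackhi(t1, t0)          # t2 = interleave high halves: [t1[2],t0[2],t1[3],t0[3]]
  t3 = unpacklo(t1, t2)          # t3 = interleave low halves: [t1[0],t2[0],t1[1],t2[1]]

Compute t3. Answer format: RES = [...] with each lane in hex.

RES = [0xf3, 0x75, 0x75, 0x0f]

  t0: 75 e5 0f f3
  t1: f3 75 75 e5
  t2: 75 0f e5 f3
  t3: f3 75 75 0f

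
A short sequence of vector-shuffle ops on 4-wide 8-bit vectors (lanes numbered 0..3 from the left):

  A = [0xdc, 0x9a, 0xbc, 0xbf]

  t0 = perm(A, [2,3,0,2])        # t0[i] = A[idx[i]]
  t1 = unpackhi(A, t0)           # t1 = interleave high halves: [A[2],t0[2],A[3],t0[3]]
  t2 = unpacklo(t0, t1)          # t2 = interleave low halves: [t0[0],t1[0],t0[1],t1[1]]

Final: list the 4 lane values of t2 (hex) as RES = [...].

RES = [0xbc, 0xbc, 0xbf, 0xdc]

  t0: bc bf dc bc
  t1: bc dc bf bc
  t2: bc bc bf dc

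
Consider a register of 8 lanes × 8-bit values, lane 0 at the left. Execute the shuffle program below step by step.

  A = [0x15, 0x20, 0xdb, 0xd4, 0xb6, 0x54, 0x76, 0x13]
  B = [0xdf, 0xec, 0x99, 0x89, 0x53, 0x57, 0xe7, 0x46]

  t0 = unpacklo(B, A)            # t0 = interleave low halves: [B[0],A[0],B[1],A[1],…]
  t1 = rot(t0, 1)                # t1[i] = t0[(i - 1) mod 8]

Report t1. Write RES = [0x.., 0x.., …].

RES = [0xd4, 0xdf, 0x15, 0xec, 0x20, 0x99, 0xdb, 0x89]

→ t0 |df|15|ec|20|99|db|89|d4|
→ t1 |d4|df|15|ec|20|99|db|89|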